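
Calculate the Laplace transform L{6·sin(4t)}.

L{sin(ωt)} = ω/(s² + ω²), so L{sin(4t)} = 4/(s² + 16). Then L{6·sin(4t)} = 6·4/(s² + 16) = 24/(s² + 16)

Final answer: 24/(s² + 16)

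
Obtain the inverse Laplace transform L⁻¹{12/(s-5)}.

L⁻¹{1/(s-a)} = e^(at), so L⁻¹{1/(s-5)} = e^(5t), and L⁻¹{12/(s-5)} = 12·e^(5t)

Final answer: 12·e^(5t)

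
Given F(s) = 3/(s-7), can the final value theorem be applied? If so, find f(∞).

sF(s) = 3s/(s-7) has a pole at s = 7 in the right half-plane. Theorem does NOT apply (unstable system; f(t) = 3·e^(7t) grows without bound).

Final answer: Not applicable (unstable)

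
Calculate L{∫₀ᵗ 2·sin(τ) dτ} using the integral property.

L{∫₀ᵗ f(τ)dτ} = F(s)/s with F(s) = 2/(s² + 1), so the result is (2/(s² + 1))/s = 2/(s(s² + 1))

Final answer: 2/(s(s² + 1))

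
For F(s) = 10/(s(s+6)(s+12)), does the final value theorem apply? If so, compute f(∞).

Poles of sF(s) = 10/((s+6)(s+12)) are at s = -6 and s = -12, both in the left half-plane. Theorem applies. f(∞) = lim_{s→0} sF(s) = 10/(6·12) = 5/36

Final answer: 5/36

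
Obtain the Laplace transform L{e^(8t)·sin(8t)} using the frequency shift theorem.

Frequency shift: L{e^(at)f(t)} = F(s-a). L{e^(8t)·sin(8t)} = 8/((s-8)² + 64)

Final answer: 8/((s-8)² + 64)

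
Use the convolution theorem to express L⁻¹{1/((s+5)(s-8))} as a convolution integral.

1/((s+5)(s-8)) = (1/(s+5))·(1/(s-8)) = L{e^(-5t)}·L{e^(8t)}. So f(t) = e^(-5t)*e^(8t) = ∫₀ᵗ e^(-5τ)·e^(8(t-τ)) dτ

Final answer: ∫₀ᵗ e^(-5τ)·e^(8(t-τ)) dτ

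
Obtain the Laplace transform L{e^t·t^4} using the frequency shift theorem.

L{e^(at)·t^n} = n!/(s-a)^(n+1), so L{e^t·t^4} = 24/(s-1)^5

Final answer: 24/(s-1)^5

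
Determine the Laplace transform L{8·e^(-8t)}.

L{e^(at)} = 1/(s-a), so L{e^(-8t)} = 1/(s+8). Then L{8·e^(-8t)} = 8/(s+8)

Final answer: 8/(s+8)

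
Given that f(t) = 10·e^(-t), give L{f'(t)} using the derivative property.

f(0) = 10, F(s) = 10/(s+1). L{f'(t)} = s·F(s) - f(0) = 10s/(s+1) - 10 = (10s - 10(s+1))/(s+1) = -10/(s+1)

Final answer: -10/(s+1)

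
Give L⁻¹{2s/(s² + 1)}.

This is the form c·s/(s² + a²) with a = 1, c = 2. L⁻¹ = 2·cos(t)

Final answer: 2·cos(t)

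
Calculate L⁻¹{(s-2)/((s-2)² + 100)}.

Using frequency shift: L⁻¹{(s-a)/((s-a)² + b²)} = e^(at)cos(bt). Here a=2, b=10

Final answer: e^(2t)·cos(10t)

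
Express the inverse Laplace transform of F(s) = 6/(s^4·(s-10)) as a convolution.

6/(s^4·(s-10)) = (6/s^4)·(1/(s-10)) = L{t^3}·L{e^(10t)}. So f(t) = t^3*e^(10t) = ∫₀ᵗ τ^3·e^(10(t-τ)) dτ

Final answer: ∫₀ᵗ τ^3·e^(10(t-τ)) dτ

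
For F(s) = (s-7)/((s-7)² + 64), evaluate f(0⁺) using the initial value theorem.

f(0⁺) = lim_{s→∞} sF(s) = lim_{s→∞} s(s-7)/((s-7)² + 64) = 1

Final answer: 1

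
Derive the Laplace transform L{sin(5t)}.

L{sin(ωt)} = ω/(s² + ω²), so L{sin(5t)} = 5/(s² + 25)

Final answer: 5/(s² + 25)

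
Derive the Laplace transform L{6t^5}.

L{6t^5} = 6 · L{t^5} = 6 · 120/s^6 = 720/s^6

Final answer: 720/s^6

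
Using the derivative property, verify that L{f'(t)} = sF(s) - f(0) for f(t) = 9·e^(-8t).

f'(t) = -72e^(-8t). Direct: L{f'(t)} = -72/(s+8). Property: s·9/(s+8) - 9 = (9s - 9(s+8))/(s+8) = -72/(s+8). ✓

Final answer: -72/(s+8)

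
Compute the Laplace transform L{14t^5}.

L{14t^5} = 14 · L{t^5} = 14 · 120/s^6 = 1680/s^6

Final answer: 1680/s^6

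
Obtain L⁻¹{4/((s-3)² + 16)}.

Form: b/((s-a)² + b²) → e^(at)sin(bt). With a=3, b=4

Final answer: e^(3t)·sin(4t)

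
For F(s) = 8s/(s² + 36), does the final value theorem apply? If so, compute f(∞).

The final value theorem requires all poles of sF(s) in the left half-plane. sF(s) = 8s²/(s² + 36) has poles at s = ±6i (imaginary axis). Theorem does NOT apply (oscillatory system).

Final answer: Not applicable (oscillatory)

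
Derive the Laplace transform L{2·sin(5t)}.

L{sin(ωt)} = ω/(s² + ω²), so L{sin(5t)} = 5/(s² + 25). Then L{2·sin(5t)} = 2·5/(s² + 25) = 10/(s² + 25)

Final answer: 10/(s² + 25)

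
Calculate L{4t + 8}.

L{4t + 8} = 4·L{t} + 8·L{1} = 4/s² + 8/s

Final answer: 4/s² + 8/s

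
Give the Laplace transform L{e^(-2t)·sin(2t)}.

L{e^(at)·sin(ωt)} = ω/((s-a)² + ω²), so L{e^(-2t)·sin(2t)} = 2/((s+2)² + 4)

Final answer: 2/((s+2)² + 4)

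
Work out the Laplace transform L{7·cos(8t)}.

L{cos(ωt)} = s/(s² + ω²), so L{cos(8t)} = s/(s² + 64). Then L{7·cos(8t)} = 7·s/(s² + 64) = 7s/(s² + 64)

Final answer: 7s/(s² + 64)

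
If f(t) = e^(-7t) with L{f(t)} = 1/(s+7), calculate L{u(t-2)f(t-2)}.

Time shift theorem: L{u(t-a)f(t-a)} = e^(-as)F(s). Here a=2, F(s) = 1/(s+7), so L{u(t-2)f(t-2)} = e^(-2s)·1/(s+7)

Final answer: e^(-2s)·1/(s+7)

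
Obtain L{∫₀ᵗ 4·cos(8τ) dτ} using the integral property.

L{∫₀ᵗ f(τ)dτ} = F(s)/s with F(s) = 4s/(s² + 64), so the result is (4s/(s² + 64))/s = 4/(s² + 64)

Final answer: 4/(s² + 64)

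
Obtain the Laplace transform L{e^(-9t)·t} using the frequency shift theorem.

L{e^(at)·t^n} = n!/(s-a)^(n+1), so L{e^(-9t)·t} = 1/(s+9)^2

Final answer: 1/(s+9)^2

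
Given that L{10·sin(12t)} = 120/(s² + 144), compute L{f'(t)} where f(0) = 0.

L{f'(t)} = s·F(s) - f(0) = s·120/(s² + 144) - 0 = 120s/(s² + 144)

Final answer: 120s/(s² + 144)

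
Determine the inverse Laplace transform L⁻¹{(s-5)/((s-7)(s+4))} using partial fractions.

Using partial fractions, f(t) = (2e^(7t) + 9e^(-4t))/11

Final answer: (2e^(7t) + 9e^(-4t))/11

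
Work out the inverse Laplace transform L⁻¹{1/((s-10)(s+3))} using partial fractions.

Decompose: A/(s-10) + B/(s+3). A = 1/13, B = -1/13. f(t) = (e^(10t) - e^(-3t))/13

Final answer: (e^(10t) - e^(-3t))/13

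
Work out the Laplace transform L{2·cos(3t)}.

L{cos(ωt)} = s/(s² + ω²), so L{cos(3t)} = s/(s² + 9). Then L{2·cos(3t)} = 2·s/(s² + 9) = 2s/(s² + 9)

Final answer: 2s/(s² + 9)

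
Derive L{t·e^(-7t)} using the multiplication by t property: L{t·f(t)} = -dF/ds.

Using L{t^n·e^(at)} = n!/(s-a)^(n+1), L{t·e^(-7t)} = 1/(s+7)^2

Final answer: 1/(s+7)^2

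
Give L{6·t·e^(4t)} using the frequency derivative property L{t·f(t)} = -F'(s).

L{e^(4t)} = 1/(s-4). By frequency derivative: L{t·e^(4t)} = -d/ds[1/(s-4)] = -(-1)/(s-4)² = 1/(s-4)². Then L{6·t·e^(4t)} = 6·1/(s-4)² = 6/(s-4)²

Final answer: 6/(s-4)²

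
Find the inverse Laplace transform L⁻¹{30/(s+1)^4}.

L⁻¹{n!/(s-a)^(n+1)} = t^n·e^(at) with n=3, a=-1. So L⁻¹{6/(s+1)^4} = t^3·e^(-t), and L⁻¹{30/(s+1)^4} = (30/6)·t^3·e^(-t) = 5·t^3·e^(-t)

Final answer: 5·t^3·e^(-t)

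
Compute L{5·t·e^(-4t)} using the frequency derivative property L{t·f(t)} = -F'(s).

L{e^(-4t)} = 1/(s+4). By frequency derivative: L{t·e^(-4t)} = -d/ds[1/(s+4)] = -(-1)/(s+4)² = 1/(s+4)². Then L{5·t·e^(-4t)} = 5·1/(s+4)² = 5/(s+4)²

Final answer: 5/(s+4)²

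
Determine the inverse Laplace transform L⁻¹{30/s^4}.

L⁻¹{n!/s^(n+1)} = t^n with n=3. So L⁻¹{6/s^4} = t^3, and L⁻¹{30/s^4} = (30/6)·t^3 = 5·t^3

Final answer: 5·t^3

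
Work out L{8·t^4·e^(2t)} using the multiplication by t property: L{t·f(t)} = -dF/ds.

Using L{t^n·e^(at)} = n!/(s-a)^(n+1), L{t^4·e^(2t)} = 24/(s-2)^5, so L{8·t^4·e^(2t)} = 8·24/(s-2)^5 = 192/(s-2)^5

Final answer: 192/(s-2)^5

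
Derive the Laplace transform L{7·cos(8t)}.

L{cos(ωt)} = s/(s² + ω²), so L{cos(8t)} = s/(s² + 64). Then L{7·cos(8t)} = 7·s/(s² + 64) = 7s/(s² + 64)

Final answer: 7s/(s² + 64)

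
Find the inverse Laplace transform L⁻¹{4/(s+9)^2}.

L⁻¹{n!/(s-a)^(n+1)} = t^n·e^(at) with n=1, a=-9. So L⁻¹{1/(s+9)^2} = t·e^(-9t), and L⁻¹{4/(s+9)^2} = (4/1)·t·e^(-9t) = 4·t·e^(-9t)

Final answer: 4·t·e^(-9t)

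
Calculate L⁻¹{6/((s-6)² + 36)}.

Form: b/((s-a)² + b²) → e^(at)sin(bt). With a=6, b=6

Final answer: e^(6t)·sin(6t)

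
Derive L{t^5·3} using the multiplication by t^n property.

L{3} = 3/s. d^1/ds^1[1/s] = -1/s². d^2/ds^2[1/s] = 2/s^3. d^3/ds^3[1/s] = -6/s^4. d^4/ds^4[1/s] = 24/s^5. d^5/ds^5[1/s] = -120/s^6. So L{t^5} = (-1)^{5}·-120/s^6 = 120/s^6. Then L{t^5·3} = 3·120/s^6 = 360/s^6

Final answer: 360/s^6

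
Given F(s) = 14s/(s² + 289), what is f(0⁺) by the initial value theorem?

f(0⁺) = lim_{s→∞} s·14s/(s² + 289) = lim_{s→∞} 14s²/(s² + 289) = 14

Final answer: 14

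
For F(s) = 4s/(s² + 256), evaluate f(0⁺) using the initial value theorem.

f(0⁺) = lim_{s→∞} s·4s/(s² + 256) = lim_{s→∞} 4s²/(s² + 256) = 4

Final answer: 4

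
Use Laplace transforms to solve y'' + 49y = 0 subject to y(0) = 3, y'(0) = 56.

L{y''} + 49L{y} = 0. s²Y - 3s - 56 + 49Y = 0. Y(s² + 49) = 3s + 56. Y = (3s + 56)/(s² + 49). Inverting: y(t) = 3cos(7t) + 8sin(7t)

Final answer: y(t) = 3cos(7t) + 8sin(7t)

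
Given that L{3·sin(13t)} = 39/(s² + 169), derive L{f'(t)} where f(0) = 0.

L{f'(t)} = s·F(s) - f(0) = s·39/(s² + 169) - 0 = 39s/(s² + 169)

Final answer: 39s/(s² + 169)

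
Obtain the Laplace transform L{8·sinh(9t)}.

L{sinh(ωt)} = ω/(s² - ω²), so L{sinh(9t)} = 9/(s² - 81). Then L{8·sinh(9t)} = 8·9/(s² - 81) = 72/(s² - 81)

Final answer: 72/(s² - 81)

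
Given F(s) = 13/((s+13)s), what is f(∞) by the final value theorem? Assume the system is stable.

f(∞) = lim_{s→0} sF(s) = lim_{s→0} 13/(s+13) = 1

Final answer: 1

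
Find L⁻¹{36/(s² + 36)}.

This is the form c·a/(s² + a²) with a = 6, c = 6. L⁻¹ = 6·sin(6t)

Final answer: 6·sin(6t)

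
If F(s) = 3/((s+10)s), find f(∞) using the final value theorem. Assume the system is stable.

f(∞) = lim_{s→0} sF(s) = lim_{s→0} 3/(s+10) = 3/10

Final answer: 3/10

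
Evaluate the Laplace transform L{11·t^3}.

L{t^n} = n!/s^(n+1), so L{t^3} = 6/s^4. Then L{11·t^3} = 11·6/s^4 = 66/s^4

Final answer: 66/s^4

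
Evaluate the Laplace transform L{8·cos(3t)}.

L{cos(ωt)} = s/(s² + ω²), so L{cos(3t)} = s/(s² + 9). Then L{8·cos(3t)} = 8·s/(s² + 9) = 8s/(s² + 9)

Final answer: 8s/(s² + 9)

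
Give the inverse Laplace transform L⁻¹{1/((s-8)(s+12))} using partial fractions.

Decompose: A/(s-8) + B/(s+12). A = 1/20, B = -1/20. f(t) = (e^(8t) - e^(-12t))/20

Final answer: (e^(8t) - e^(-12t))/20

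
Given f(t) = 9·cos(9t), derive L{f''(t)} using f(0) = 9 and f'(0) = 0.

F(s) = 9s/(s² + 81). L{f''(t)} = s²F(s) - sf(0) - f'(0) = 9s³/(s² + 81) - 9s = (9s³ - 9s(s² + 81))/(s² + 81) = -729s/(s² + 81)

Final answer: -729s/(s² + 81)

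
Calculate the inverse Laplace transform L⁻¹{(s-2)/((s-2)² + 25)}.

Using frequency shift, L⁻¹{(s-2)/((s-2)² + 25)} = e^(2t)·cos(5t)

Final answer: e^(2t)·cos(5t)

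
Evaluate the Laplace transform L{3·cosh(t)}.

L{cosh(ωt)} = s/(s² - ω²), so L{cosh(t)} = s/(s² - 1). Then L{3·cosh(t)} = 3·s/(s² - 1) = 3s/(s² - 1)

Final answer: 3s/(s² - 1)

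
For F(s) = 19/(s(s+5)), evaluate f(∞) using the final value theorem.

f(∞) = lim_{s→0} s·19/(s(s+5)) = lim_{s→0} 19/(s+5) = 19/5 = 19/5

Final answer: 19/5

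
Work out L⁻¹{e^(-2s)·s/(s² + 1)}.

L⁻¹{s/(s² + 1)} = cos(t). By the time shift theorem, L⁻¹{e^(-as)F(s)} = u(t-a)f(t-a) with a=2, so L⁻¹{e^(-2s)·s/(s² + 1)} = u(t-2)·cos((t-2))

Final answer: u(t-2)·cos((t-2))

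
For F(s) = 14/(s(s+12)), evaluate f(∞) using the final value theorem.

f(∞) = lim_{s→0} s·14/(s(s+12)) = lim_{s→0} 14/(s+12) = 14/12 = 7/6

Final answer: 7/6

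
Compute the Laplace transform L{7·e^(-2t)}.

L{e^(at)} = 1/(s-a), so L{e^(-2t)} = 1/(s+2). Then L{7·e^(-2t)} = 7/(s+2)

Final answer: 7/(s+2)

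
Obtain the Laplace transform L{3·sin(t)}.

L{sin(ωt)} = ω/(s² + ω²), so L{sin(t)} = 1/(s² + 1). Then L{3·sin(t)} = 3·1/(s² + 1) = 3/(s² + 1)

Final answer: 3/(s² + 1)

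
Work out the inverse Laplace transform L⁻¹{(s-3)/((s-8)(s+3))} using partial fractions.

Using partial fractions, f(t) = (5e^(8t) + 6e^(-3t))/11

Final answer: (5e^(8t) + 6e^(-3t))/11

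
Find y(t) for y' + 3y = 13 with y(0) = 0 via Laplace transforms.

sY + 3Y = 13/s. Y = 13/(s(s+3)). Partial fractions: Y = 13/3/s - 13/3/(s+3)

Final answer: y(t) = 13/3(1 - e^(-3t))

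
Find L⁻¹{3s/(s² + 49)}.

This is the form c·s/(s² + a²) with a = 7, c = 3. L⁻¹ = 3·cos(7t)

Final answer: 3·cos(7t)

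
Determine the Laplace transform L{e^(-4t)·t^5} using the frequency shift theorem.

L{e^(at)·t^n} = n!/(s-a)^(n+1), so L{e^(-4t)·t^5} = 120/(s+4)^6

Final answer: 120/(s+4)^6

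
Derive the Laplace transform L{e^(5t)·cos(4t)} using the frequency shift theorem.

Frequency shift: L{e^(at)f(t)} = F(s-a). L{e^(5t)·cos(4t)} = (s-5)/((s-5)² + 16)

Final answer: (s-5)/((s-5)² + 16)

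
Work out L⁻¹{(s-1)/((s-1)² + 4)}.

Using frequency shift: L⁻¹{(s-a)/((s-a)² + b²)} = e^(at)cos(bt). Here a=1, b=2

Final answer: e^t·cos(2t)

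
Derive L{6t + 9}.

L{6t + 9} = 6·L{t} + 9·L{1} = 6/s² + 9/s

Final answer: 6/s² + 9/s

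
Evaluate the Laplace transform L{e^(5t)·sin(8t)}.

L{e^(at)·sin(ωt)} = ω/((s-a)² + ω²), so L{e^(5t)·sin(8t)} = 8/((s-5)² + 64)

Final answer: 8/((s-5)² + 64)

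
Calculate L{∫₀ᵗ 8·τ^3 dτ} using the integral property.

L{∫₀ᵗ f(τ)dτ} = F(s)/s with f(t) = 8t^3. F(s) = 48/s^4, so L{∫₀ᵗ 8·τ^3 dτ} = (48/s^4)/s = 48/s^5. (Check: ∫₀ᵗ 8·τ^3 dτ = 8t^4/4.)

Final answer: 48/s^5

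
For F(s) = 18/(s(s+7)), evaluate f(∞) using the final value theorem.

f(∞) = lim_{s→0} s·18/(s(s+7)) = lim_{s→0} 18/(s+7) = 18/7 = 18/7

Final answer: 18/7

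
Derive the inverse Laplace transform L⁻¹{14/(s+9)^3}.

L⁻¹{n!/(s-a)^(n+1)} = t^n·e^(at) with n=2, a=-9. So L⁻¹{2/(s+9)^3} = t^2·e^(-9t), and L⁻¹{14/(s+9)^3} = (14/2)·t^2·e^(-9t) = 7·t^2·e^(-9t)

Final answer: 7·t^2·e^(-9t)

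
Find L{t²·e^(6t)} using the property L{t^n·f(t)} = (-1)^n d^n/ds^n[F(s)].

L{e^(6t)} = 1/(s-6). d/ds[1/(s-6)] = -1/(s-6)². d²/ds²[1/(s-6)] = 2/(s-6)³. So L{t²·e^(6t)} = (-1)² · 2/(s-6)³ = 2/(s-6)³

Final answer: 2/(s-6)³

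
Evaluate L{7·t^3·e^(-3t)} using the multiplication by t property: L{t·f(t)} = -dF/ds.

Using L{t^n·e^(at)} = n!/(s-a)^(n+1), L{t^3·e^(-3t)} = 6/(s+3)^4, so L{7·t^3·e^(-3t)} = 7·6/(s+3)^4 = 42/(s+3)^4

Final answer: 42/(s+3)^4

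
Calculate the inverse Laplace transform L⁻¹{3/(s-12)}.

L⁻¹{1/(s-a)} = e^(at), so L⁻¹{1/(s-12)} = e^(12t), and L⁻¹{3/(s-12)} = 3·e^(12t)

Final answer: 3·e^(12t)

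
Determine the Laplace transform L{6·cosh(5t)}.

L{cosh(ωt)} = s/(s² - ω²), so L{cosh(5t)} = s/(s² - 25). Then L{6·cosh(5t)} = 6·s/(s² - 25) = 6s/(s² - 25)

Final answer: 6s/(s² - 25)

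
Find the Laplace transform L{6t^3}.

L{6t^3} = 6 · L{t^3} = 6 · 6/s^4 = 36/s^4

Final answer: 36/s^4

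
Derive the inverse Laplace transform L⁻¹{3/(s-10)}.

L⁻¹{1/(s-a)} = e^(at), so L⁻¹{1/(s-10)} = e^(10t), and L⁻¹{3/(s-10)} = 3·e^(10t)

Final answer: 3·e^(10t)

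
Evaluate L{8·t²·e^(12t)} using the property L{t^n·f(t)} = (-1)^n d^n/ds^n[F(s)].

L{e^(12t)} = 1/(s-12). d/ds[1/(s-12)] = -1/(s-12)². d²/ds²[1/(s-12)] = 2/(s-12)³. So L{t²·e^(12t)} = (-1)² · 2/(s-12)³ = 2/(s-12)³. Then L{8·t²·e^(12t)} = 8·2/(s-12)³ = 16/(s-12)³

Final answer: 16/(s-12)³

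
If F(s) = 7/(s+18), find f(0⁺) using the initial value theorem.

f(0⁺) = lim_{s→∞} s·7/(s+18) = lim_{s→∞} 7s/(s+18) = 7

Final answer: 7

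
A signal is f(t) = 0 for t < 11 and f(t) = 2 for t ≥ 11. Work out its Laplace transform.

f(t) = 2·u(t-11). L{u(t-11)} = e^(-11s)/s, so L{f(t)} = 2·e^(-11s)/s

Final answer: 2·e^(-11s)/s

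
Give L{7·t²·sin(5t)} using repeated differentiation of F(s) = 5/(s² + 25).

F(s) = 5/(s² + 25). F'(s) = -10s/(s² + 25)². F''(s) = -10(25 - 3s²)/(s² + 25)³ = (30s² - 250)/(s² + 25)³. So L{t²·sin(5t)} = (-1)² F''(s) = (30s² - 250)/(s² + 25)³. Then L{7·t²·sin(5t)} = 7·(30s² - 250)/(s² + 25)³ = (210s² - 1750)/(s² + 25)³

Final answer: (210s² - 1750)/(s² + 25)³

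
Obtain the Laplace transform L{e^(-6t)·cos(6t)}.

L{e^(at)·cos(ωt)} = (s-a)/((s-a)² + ω²), so L{e^(-6t)·cos(6t)} = (s+6)/((s+6)² + 36)

Final answer: (s+6)/((s+6)² + 36)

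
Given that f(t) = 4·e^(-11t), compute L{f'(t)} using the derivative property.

f(0) = 4, F(s) = 4/(s+11). L{f'(t)} = s·F(s) - f(0) = 4s/(s+11) - 4 = (4s - 4(s+11))/(s+11) = -44/(s+11)

Final answer: -44/(s+11)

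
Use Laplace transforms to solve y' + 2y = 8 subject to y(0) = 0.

sY + 2Y = 8/s. Y = 8/(s(s+2)). Partial fractions: Y = 4/s - 4/(s+2)

Final answer: y(t) = 4(1 - e^(-2t))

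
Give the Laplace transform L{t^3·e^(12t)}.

L{t^n·e^(at)} = n!/(s-a)^(n+1), so L{t^3·e^(12t)} = 6/(s-12)^4

Final answer: 6/(s-12)^4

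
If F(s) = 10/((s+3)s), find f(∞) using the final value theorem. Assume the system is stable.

f(∞) = lim_{s→0} sF(s) = lim_{s→0} 10/(s+3) = 10/3

Final answer: 10/3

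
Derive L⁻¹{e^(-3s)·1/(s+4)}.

L⁻¹{1/(s+4)} = e^(-4t). By the time shift theorem, L⁻¹{e^(-as)F(s)} = u(t-a)f(t-a) with a=3, so L⁻¹{e^(-3s)·1/(s+4)} = u(t-3)·e^(-4(t-3))

Final answer: u(t-3)·e^(-4(t-3))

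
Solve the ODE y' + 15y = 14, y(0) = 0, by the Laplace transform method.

sY + 15Y = 14/s. Y = 14/(s(s+15)). Partial fractions: Y = 14/15/s - 14/15/(s+15)

Final answer: y(t) = 14/15(1 - e^(-15t))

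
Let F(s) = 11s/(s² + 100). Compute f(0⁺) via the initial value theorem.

f(0⁺) = lim_{s→∞} s·11s/(s² + 100) = lim_{s→∞} 11s²/(s² + 100) = 11

Final answer: 11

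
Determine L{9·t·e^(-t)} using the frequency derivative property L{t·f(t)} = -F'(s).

L{e^(-t)} = 1/(s+1). By frequency derivative: L{t·e^(-t)} = -d/ds[1/(s+1)] = -(-1)/(s+1)² = 1/(s+1)². Then L{9·t·e^(-t)} = 9·1/(s+1)² = 9/(s+1)²

Final answer: 9/(s+1)²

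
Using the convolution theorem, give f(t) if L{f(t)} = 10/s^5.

10/s^5 = (10/s)·(1/s^4) = L{10}·L{t^3/6}. By convolution, f(t) = 10*t^3/6 = ∫₀ᵗ 10·τ^3/6 dτ = 10·t^4/24

Final answer: 10·t^4/24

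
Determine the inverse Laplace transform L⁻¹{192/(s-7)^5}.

L⁻¹{n!/(s-a)^(n+1)} = t^n·e^(at) with n=4, a=7. So L⁻¹{24/(s-7)^5} = t^4·e^(7t), and L⁻¹{192/(s-7)^5} = (192/24)·t^4·e^(7t) = 8·t^4·e^(7t)

Final answer: 8·t^4·e^(7t)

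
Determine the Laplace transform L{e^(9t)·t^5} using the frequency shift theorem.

L{e^(at)·t^n} = n!/(s-a)^(n+1), so L{e^(9t)·t^5} = 120/(s-9)^6

Final answer: 120/(s-9)^6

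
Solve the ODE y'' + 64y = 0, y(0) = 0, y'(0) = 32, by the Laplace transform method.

L{y''} + 64L{y} = 0. s²Y - 0 - 32 + 64Y = 0. Y(s² + 64) = 32. Y = (32)/(s² + 64). Inverting: y(t) = 4sin(8t)

Final answer: y(t) = 4sin(8t)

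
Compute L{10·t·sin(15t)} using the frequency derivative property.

L{sin(15t)} = 15/(s² + 225). By L{t·f(t)} = -F'(s): -d/ds[15/(s² + 225)] = -(15)·(-2s)/(s² + 225)² = 30s/(s² + 225)². Then L{10·t·sin(15t)} = 10·30s/(s² + 225)² = 300s/(s² + 225)²

Final answer: 300s/(s² + 225)²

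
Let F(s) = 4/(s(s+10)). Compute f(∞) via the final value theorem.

f(∞) = lim_{s→0} s·4/(s(s+10)) = lim_{s→0} 4/(s+10) = 4/10 = 2/5

Final answer: 2/5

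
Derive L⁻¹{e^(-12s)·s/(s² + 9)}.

L⁻¹{s/(s² + 9)} = cos(3t). By the time shift theorem, L⁻¹{e^(-as)F(s)} = u(t-a)f(t-a) with a=12, so L⁻¹{e^(-12s)·s/(s² + 9)} = u(t-12)·cos(3(t-12))

Final answer: u(t-12)·cos(3(t-12))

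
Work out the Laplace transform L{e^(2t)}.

L{e^(at)} = 1/(s-a), so L{e^(2t)} = 1/(s-2)

Final answer: 1/(s-2)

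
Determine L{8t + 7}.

L{8t + 7} = 8·L{t} + 7·L{1} = 8/s² + 7/s

Final answer: 8/s² + 7/s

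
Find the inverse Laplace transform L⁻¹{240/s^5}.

L⁻¹{n!/s^(n+1)} = t^n with n=4. So L⁻¹{24/s^5} = t^4, and L⁻¹{240/s^5} = (240/24)·t^4 = 10·t^4

Final answer: 10·t^4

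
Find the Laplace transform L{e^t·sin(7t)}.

L{e^(at)·sin(ωt)} = ω/((s-a)² + ω²), so L{e^t·sin(7t)} = 7/((s-1)² + 49)

Final answer: 7/((s-1)² + 49)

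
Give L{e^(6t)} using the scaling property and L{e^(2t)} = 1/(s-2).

Using L{f(at)} = (1/a)F(s/a) with a=3 and f(t) = e^(2t): L{e^(6t)} = (1/3) · 1/((s/3)-2) = (1/3) · 3/(s-6) = 1/(s-6)

Final answer: 1/(s-6)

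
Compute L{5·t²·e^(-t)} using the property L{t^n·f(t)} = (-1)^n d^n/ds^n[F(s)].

L{e^(-t)} = 1/(s+1). d/ds[1/(s+1)] = -1/(s+1)². d²/ds²[1/(s+1)] = 2/(s+1)³. So L{t²·e^(-t)} = (-1)² · 2/(s+1)³ = 2/(s+1)³. Then L{5·t²·e^(-t)} = 5·2/(s+1)³ = 10/(s+1)³

Final answer: 10/(s+1)³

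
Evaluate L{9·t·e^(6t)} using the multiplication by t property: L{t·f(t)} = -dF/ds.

Using L{t^n·e^(at)} = n!/(s-a)^(n+1), L{t·e^(6t)} = 1/(s-6)^2, so L{9·t·e^(6t)} = 9·1/(s-6)^2 = 9/(s-6)^2

Final answer: 9/(s-6)^2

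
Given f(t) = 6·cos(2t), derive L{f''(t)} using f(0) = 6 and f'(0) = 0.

F(s) = 6s/(s² + 4). L{f''(t)} = s²F(s) - sf(0) - f'(0) = 6s³/(s² + 4) - 6s = (6s³ - 6s(s² + 4))/(s² + 4) = -24s/(s² + 4)

Final answer: -24s/(s² + 4)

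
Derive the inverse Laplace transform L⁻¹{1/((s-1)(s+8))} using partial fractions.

Decompose: A/(s-1) + B/(s+8). A = 1/9, B = -1/9. f(t) = (e^t - e^(-8t))/9

Final answer: (e^t - e^(-8t))/9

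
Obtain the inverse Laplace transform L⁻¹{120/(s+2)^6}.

L⁻¹{n!/(s-a)^(n+1)} = t^n·e^(at), so L⁻¹{120/(s+2)^6} = t^5·e^(-2t)

Final answer: t^5·e^(-2t)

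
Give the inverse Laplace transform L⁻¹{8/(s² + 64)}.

L⁻¹{8/(s² + 64)} = sin(8t)

Final answer: sin(8t)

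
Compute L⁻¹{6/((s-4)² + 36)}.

Form: b/((s-a)² + b²) → e^(at)sin(bt). With a=4, b=6

Final answer: e^(4t)·sin(6t)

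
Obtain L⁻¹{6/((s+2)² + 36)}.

Form: b/((s-a)² + b²) → e^(at)sin(bt). With a=-2, b=6

Final answer: e^(-2t)·sin(6t)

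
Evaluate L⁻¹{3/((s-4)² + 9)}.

Form: b/((s-a)² + b²) → e^(at)sin(bt). With a=4, b=3

Final answer: e^(4t)·sin(3t)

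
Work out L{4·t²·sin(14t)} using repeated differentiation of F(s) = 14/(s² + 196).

F(s) = 14/(s² + 196). F'(s) = -28s/(s² + 196)². F''(s) = -28(196 - 3s²)/(s² + 196)³ = (84s² - 5488)/(s² + 196)³. So L{t²·sin(14t)} = (-1)² F''(s) = (84s² - 5488)/(s² + 196)³. Then L{4·t²·sin(14t)} = 4·(84s² - 5488)/(s² + 196)³ = (336s² - 21952)/(s² + 196)³

Final answer: (336s² - 21952)/(s² + 196)³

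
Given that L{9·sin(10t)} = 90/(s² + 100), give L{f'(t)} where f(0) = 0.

L{f'(t)} = s·F(s) - f(0) = s·90/(s² + 100) - 0 = 90s/(s² + 100)

Final answer: 90s/(s² + 100)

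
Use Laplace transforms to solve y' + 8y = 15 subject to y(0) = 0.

sY + 8Y = 15/s. Y = 15/(s(s+8)). Partial fractions: Y = 15/8/s - 15/8/(s+8)

Final answer: y(t) = 15/8(1 - e^(-8t))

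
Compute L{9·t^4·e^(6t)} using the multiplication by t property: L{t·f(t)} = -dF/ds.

Using L{t^n·e^(at)} = n!/(s-a)^(n+1), L{t^4·e^(6t)} = 24/(s-6)^5, so L{9·t^4·e^(6t)} = 9·24/(s-6)^5 = 216/(s-6)^5

Final answer: 216/(s-6)^5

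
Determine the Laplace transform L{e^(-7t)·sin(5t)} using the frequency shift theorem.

Frequency shift: L{e^(at)f(t)} = F(s-a). L{e^(-7t)·sin(5t)} = 5/((s+7)² + 25)

Final answer: 5/((s+7)² + 25)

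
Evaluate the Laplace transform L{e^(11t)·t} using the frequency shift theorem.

L{e^(at)·t^n} = n!/(s-a)^(n+1), so L{e^(11t)·t} = 1/(s-11)^2

Final answer: 1/(s-11)^2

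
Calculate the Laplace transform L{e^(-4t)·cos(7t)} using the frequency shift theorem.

Frequency shift: L{e^(at)f(t)} = F(s-a). L{e^(-4t)·cos(7t)} = (s+4)/((s+4)² + 49)

Final answer: (s+4)/((s+4)² + 49)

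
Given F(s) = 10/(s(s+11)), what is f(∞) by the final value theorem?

f(∞) = lim_{s→0} s·10/(s(s+11)) = lim_{s→0} 10/(s+11) = 10/11 = 10/11

Final answer: 10/11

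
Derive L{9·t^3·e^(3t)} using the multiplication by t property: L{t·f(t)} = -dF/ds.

Using L{t^n·e^(at)} = n!/(s-a)^(n+1), L{t^3·e^(3t)} = 6/(s-3)^4, so L{9·t^3·e^(3t)} = 9·6/(s-3)^4 = 54/(s-3)^4

Final answer: 54/(s-3)^4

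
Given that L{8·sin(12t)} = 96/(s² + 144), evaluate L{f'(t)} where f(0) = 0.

L{f'(t)} = s·F(s) - f(0) = s·96/(s² + 144) - 0 = 96s/(s² + 144)

Final answer: 96s/(s² + 144)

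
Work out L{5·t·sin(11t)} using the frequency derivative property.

L{sin(11t)} = 11/(s² + 121). By L{t·f(t)} = -F'(s): -d/ds[11/(s² + 121)] = -(11)·(-2s)/(s² + 121)² = 22s/(s² + 121)². Then L{5·t·sin(11t)} = 5·22s/(s² + 121)² = 110s/(s² + 121)²

Final answer: 110s/(s² + 121)²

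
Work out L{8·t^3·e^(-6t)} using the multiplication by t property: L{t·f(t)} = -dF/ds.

Using L{t^n·e^(at)} = n!/(s-a)^(n+1), L{t^3·e^(-6t)} = 6/(s+6)^4, so L{8·t^3·e^(-6t)} = 8·6/(s+6)^4 = 48/(s+6)^4

Final answer: 48/(s+6)^4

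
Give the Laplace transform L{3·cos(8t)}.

L{cos(ωt)} = s/(s² + ω²), so L{cos(8t)} = s/(s² + 64). Then L{3·cos(8t)} = 3·s/(s² + 64) = 3s/(s² + 64)

Final answer: 3s/(s² + 64)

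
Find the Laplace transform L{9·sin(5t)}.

L{sin(ωt)} = ω/(s² + ω²), so L{sin(5t)} = 5/(s² + 25). Then L{9·sin(5t)} = 9·5/(s² + 25) = 45/(s² + 25)

Final answer: 45/(s² + 25)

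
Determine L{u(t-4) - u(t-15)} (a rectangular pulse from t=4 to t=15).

L{u(t-a)} = e^(-as)/s. L{u(t-4) - u(t-15)} = (e^(-4s) - e^(-15s))/s

Final answer: (e^(-4s) - e^(-15s))/s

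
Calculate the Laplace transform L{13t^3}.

L{13t^3} = 13 · L{t^3} = 13 · 6/s^4 = 78/s^4

Final answer: 78/s^4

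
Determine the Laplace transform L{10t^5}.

L{10t^5} = 10 · L{t^5} = 10 · 120/s^6 = 1200/s^6

Final answer: 1200/s^6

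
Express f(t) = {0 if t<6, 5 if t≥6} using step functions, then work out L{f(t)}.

f(t) = 5·u(t-6). L{u(t-6)} = e^(-6s)/s, so L{f(t)} = 5·e^(-6s)/s

Final answer: 5·e^(-6s)/s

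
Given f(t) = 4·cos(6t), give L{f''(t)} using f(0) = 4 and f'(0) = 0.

F(s) = 4s/(s² + 36). L{f''(t)} = s²F(s) - sf(0) - f'(0) = 4s³/(s² + 36) - 4s = (4s³ - 4s(s² + 36))/(s² + 36) = -144s/(s² + 36)

Final answer: -144s/(s² + 36)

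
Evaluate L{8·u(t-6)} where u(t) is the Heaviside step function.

L{u(t-a)} = e^(-as)/s. Here a=6, so L{u(t-6)} = e^(-6s)/s, and L{8·u(t-6)} = 8·e^(-6s)/s

Final answer: 8·e^(-6s)/s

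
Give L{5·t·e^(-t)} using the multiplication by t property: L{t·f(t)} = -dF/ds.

Using L{t^n·e^(at)} = n!/(s-a)^(n+1), L{t·e^(-t)} = 1/(s+1)^2, so L{5·t·e^(-t)} = 5·1/(s+1)^2 = 5/(s+1)^2

Final answer: 5/(s+1)^2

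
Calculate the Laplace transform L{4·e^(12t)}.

L{e^(at)} = 1/(s-a), so L{e^(12t)} = 1/(s-12). Then L{4·e^(12t)} = 4/(s-12)

Final answer: 4/(s-12)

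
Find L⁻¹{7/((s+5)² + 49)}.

Form: b/((s-a)² + b²) → e^(at)sin(bt). With a=-5, b=7

Final answer: e^(-5t)·sin(7t)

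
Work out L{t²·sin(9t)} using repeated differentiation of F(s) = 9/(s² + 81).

F(s) = 9/(s² + 81). F'(s) = -18s/(s² + 81)². F''(s) = -18(81 - 3s²)/(s² + 81)³ = (54s² - 1458)/(s² + 81)³. So L{t²·sin(9t)} = (-1)² F''(s) = (54s² - 1458)/(s² + 81)³

Final answer: (54s² - 1458)/(s² + 81)³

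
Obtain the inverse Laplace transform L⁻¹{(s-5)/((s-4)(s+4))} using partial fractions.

Using partial fractions, f(t) = (-e^(4t) + 9e^(-4t))/8

Final answer: (-e^(4t) + 9e^(-4t))/8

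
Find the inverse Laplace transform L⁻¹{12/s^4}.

L⁻¹{n!/s^(n+1)} = t^n with n=3. So L⁻¹{6/s^4} = t^3, and L⁻¹{12/s^4} = (12/6)·t^3 = 2·t^3

Final answer: 2·t^3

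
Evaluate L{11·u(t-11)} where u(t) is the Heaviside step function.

L{u(t-a)} = e^(-as)/s. Here a=11, so L{u(t-11)} = e^(-11s)/s, and L{11·u(t-11)} = 11·e^(-11s)/s

Final answer: 11·e^(-11s)/s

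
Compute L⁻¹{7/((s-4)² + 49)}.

Form: b/((s-a)² + b²) → e^(at)sin(bt). With a=4, b=7

Final answer: e^(4t)·sin(7t)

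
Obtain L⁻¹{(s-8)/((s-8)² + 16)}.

Using frequency shift: L⁻¹{(s-a)/((s-a)² + b²)} = e^(at)cos(bt). Here a=8, b=4

Final answer: e^(8t)·cos(4t)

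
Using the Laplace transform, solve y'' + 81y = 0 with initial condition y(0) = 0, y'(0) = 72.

L{y''} + 81L{y} = 0. s²Y - 0 - 72 + 81Y = 0. Y(s² + 81) = 72. Y = (72)/(s² + 81). Inverting: y(t) = 8sin(9t)

Final answer: y(t) = 8sin(9t)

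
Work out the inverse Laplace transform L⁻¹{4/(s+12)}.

L⁻¹{1/(s-a)} = e^(at), so L⁻¹{1/(s+12)} = e^(-12t), and L⁻¹{4/(s+12)} = 4·e^(-12t)

Final answer: 4·e^(-12t)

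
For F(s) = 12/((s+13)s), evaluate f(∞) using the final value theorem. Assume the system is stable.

f(∞) = lim_{s→0} sF(s) = lim_{s→0} 12/(s+13) = 12/13

Final answer: 12/13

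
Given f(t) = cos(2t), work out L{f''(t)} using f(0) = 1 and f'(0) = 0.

F(s) = s/(s² + 4). L{f''(t)} = s²F(s) - sf(0) - f'(0) = s³/(s² + 4) - s = (s³ - s(s² + 4))/(s² + 4) = -4s/(s² + 4)

Final answer: -4s/(s² + 4)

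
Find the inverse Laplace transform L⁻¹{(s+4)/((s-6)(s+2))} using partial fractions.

Using partial fractions, f(t) = (10e^(6t) - 2e^(-2t))/8

Final answer: (10e^(6t) - 2e^(-2t))/8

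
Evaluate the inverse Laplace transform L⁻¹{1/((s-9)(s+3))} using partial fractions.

Decompose: A/(s-9) + B/(s+3). A = 1/12, B = -1/12. f(t) = (e^(9t) - e^(-3t))/12

Final answer: (e^(9t) - e^(-3t))/12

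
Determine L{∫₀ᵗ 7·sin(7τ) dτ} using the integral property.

L{∫₀ᵗ f(τ)dτ} = F(s)/s with F(s) = 49/(s² + 49), so the result is (49/(s² + 49))/s = 49/(s(s² + 49))

Final answer: 49/(s(s² + 49))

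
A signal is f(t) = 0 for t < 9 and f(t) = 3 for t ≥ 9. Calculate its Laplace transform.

f(t) = 3·u(t-9). L{u(t-9)} = e^(-9s)/s, so L{f(t)} = 3·e^(-9s)/s

Final answer: 3·e^(-9s)/s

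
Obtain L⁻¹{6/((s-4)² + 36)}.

Form: b/((s-a)² + b²) → e^(at)sin(bt). With a=4, b=6

Final answer: e^(4t)·sin(6t)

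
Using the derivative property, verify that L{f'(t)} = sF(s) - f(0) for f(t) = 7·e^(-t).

f'(t) = -7e^(-t). Direct: L{f'(t)} = -7/(s+1). Property: s·7/(s+1) - 7 = (7s - 7(s+1))/(s+1) = -7/(s+1). ✓

Final answer: -7/(s+1)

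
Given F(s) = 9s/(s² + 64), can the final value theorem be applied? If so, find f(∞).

The final value theorem requires all poles of sF(s) in the left half-plane. sF(s) = 9s²/(s² + 64) has poles at s = ±8i (imaginary axis). Theorem does NOT apply (oscillatory system).

Final answer: Not applicable (oscillatory)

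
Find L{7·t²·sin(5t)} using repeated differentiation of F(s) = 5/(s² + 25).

F(s) = 5/(s² + 25). F'(s) = -10s/(s² + 25)². F''(s) = -10(25 - 3s²)/(s² + 25)³ = (30s² - 250)/(s² + 25)³. So L{t²·sin(5t)} = (-1)² F''(s) = (30s² - 250)/(s² + 25)³. Then L{7·t²·sin(5t)} = 7·(30s² - 250)/(s² + 25)³ = (210s² - 1750)/(s² + 25)³

Final answer: (210s² - 1750)/(s² + 25)³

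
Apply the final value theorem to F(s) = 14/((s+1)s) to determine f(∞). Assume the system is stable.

f(∞) = lim_{s→0} sF(s) = lim_{s→0} 14/(s+1) = 14

Final answer: 14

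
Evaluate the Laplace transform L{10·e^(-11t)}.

L{e^(at)} = 1/(s-a), so L{e^(-11t)} = 1/(s+11). Then L{10·e^(-11t)} = 10/(s+11)

Final answer: 10/(s+11)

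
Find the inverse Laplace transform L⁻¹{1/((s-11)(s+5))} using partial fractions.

Decompose: A/(s-11) + B/(s+5). A = 1/16, B = -1/16. f(t) = (e^(11t) - e^(-5t))/16

Final answer: (e^(11t) - e^(-5t))/16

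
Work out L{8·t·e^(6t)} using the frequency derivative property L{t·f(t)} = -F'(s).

L{e^(6t)} = 1/(s-6). By frequency derivative: L{t·e^(6t)} = -d/ds[1/(s-6)] = -(-1)/(s-6)² = 1/(s-6)². Then L{8·t·e^(6t)} = 8·1/(s-6)² = 8/(s-6)²

Final answer: 8/(s-6)²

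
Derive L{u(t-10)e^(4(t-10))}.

u(t-a)f(t-a) with f(t)=e^(4t). L{e^(4t)} = 1/(s-4). By time shift: e^(-10s)/(s-4)

Final answer: e^(-10s)/(s-4)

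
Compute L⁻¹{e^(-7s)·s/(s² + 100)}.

L⁻¹{s/(s² + 100)} = cos(10t). By the time shift theorem, L⁻¹{e^(-as)F(s)} = u(t-a)f(t-a) with a=7, so L⁻¹{e^(-7s)·s/(s² + 100)} = u(t-7)·cos(10(t-7))

Final answer: u(t-7)·cos(10(t-7))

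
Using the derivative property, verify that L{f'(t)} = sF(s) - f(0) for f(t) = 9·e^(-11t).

f'(t) = -99e^(-11t). Direct: L{f'(t)} = -99/(s+11). Property: s·9/(s+11) - 9 = (9s - 9(s+11))/(s+11) = -99/(s+11). ✓

Final answer: -99/(s+11)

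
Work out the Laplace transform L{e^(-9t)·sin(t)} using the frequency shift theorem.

Frequency shift: L{e^(at)f(t)} = F(s-a). L{e^(-9t)·sin(t)} = 1/((s+9)² + 1)

Final answer: 1/((s+9)² + 1)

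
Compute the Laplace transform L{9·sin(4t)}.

L{sin(ωt)} = ω/(s² + ω²), so L{sin(4t)} = 4/(s² + 16). Then L{9·sin(4t)} = 9·4/(s² + 16) = 36/(s² + 16)

Final answer: 36/(s² + 16)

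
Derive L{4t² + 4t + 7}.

L{4t² + 4t + 7} = 4·2/s³ + 4/s² + 7/s = 8/s³ + 4/s² + 7/s

Final answer: 8/s³ + 4/s² + 7/s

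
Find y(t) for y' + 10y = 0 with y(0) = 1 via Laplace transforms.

L{y'} + 10L{y} = 0. sY - 1 + 10Y = 0. Y(s+10) = 1. Y = 1/(s+10)

Final answer: y(t) = e^(-10t)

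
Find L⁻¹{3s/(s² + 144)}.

This is the form c·s/(s² + a²) with a = 12, c = 3. L⁻¹ = 3·cos(12t)

Final answer: 3·cos(12t)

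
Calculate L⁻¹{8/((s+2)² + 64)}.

Form: b/((s-a)² + b²) → e^(at)sin(bt). With a=-2, b=8

Final answer: e^(-2t)·sin(8t)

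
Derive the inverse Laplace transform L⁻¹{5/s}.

L⁻¹{c/s} = c, so L⁻¹{5/s} = 5

Final answer: 5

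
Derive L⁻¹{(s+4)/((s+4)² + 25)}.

Using frequency shift: L⁻¹{(s-a)/((s-a)² + b²)} = e^(at)cos(bt). Here a=-4, b=5

Final answer: e^(-4t)·cos(5t)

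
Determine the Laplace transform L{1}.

L{1} = 1 · L{1} = 1/s

Final answer: 1/s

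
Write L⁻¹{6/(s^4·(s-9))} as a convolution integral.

6/(s^4·(s-9)) = (6/s^4)·(1/(s-9)) = L{t^3}·L{e^(9t)}. So f(t) = t^3*e^(9t) = ∫₀ᵗ τ^3·e^(9(t-τ)) dτ

Final answer: ∫₀ᵗ τ^3·e^(9(t-τ)) dτ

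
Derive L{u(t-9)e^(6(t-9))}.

u(t-a)f(t-a) with f(t)=e^(6t). L{e^(6t)} = 1/(s-6). By time shift: e^(-9s)/(s-6)

Final answer: e^(-9s)/(s-6)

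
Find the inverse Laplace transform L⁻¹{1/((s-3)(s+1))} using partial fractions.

Decompose: A/(s-3) + B/(s+1). A = 1/4, B = -1/4. f(t) = (e^(3t) - e^(-t))/4

Final answer: (e^(3t) - e^(-t))/4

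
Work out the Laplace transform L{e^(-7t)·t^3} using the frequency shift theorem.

L{e^(at)·t^n} = n!/(s-a)^(n+1), so L{e^(-7t)·t^3} = 6/(s+7)^4

Final answer: 6/(s+7)^4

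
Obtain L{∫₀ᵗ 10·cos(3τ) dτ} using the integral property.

L{∫₀ᵗ f(τ)dτ} = F(s)/s with F(s) = 10s/(s² + 9), so the result is (10s/(s² + 9))/s = 10/(s² + 9)

Final answer: 10/(s² + 9)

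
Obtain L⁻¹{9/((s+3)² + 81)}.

Form: b/((s-a)² + b²) → e^(at)sin(bt). With a=-3, b=9

Final answer: e^(-3t)·sin(9t)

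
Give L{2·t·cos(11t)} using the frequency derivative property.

L{cos(11t)} = s/(s² + 121). Derivative: d/ds[s/(s² + 121)] = [(s² + 121) - s·2s]/(s² + 121)² = (121 - s²)/(s² + 121)². So L{t·cos(11t)} = -F'(s) = (s² - 121)/(s² + 121)². Then L{2·t·cos(11t)} = 2·(s² - 121)/(s² + 121)²

Final answer: 2·(s² - 121)/(s² + 121)²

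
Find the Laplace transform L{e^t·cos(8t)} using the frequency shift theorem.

Frequency shift: L{e^(at)f(t)} = F(s-a). L{e^t·cos(8t)} = (s-1)/((s-1)² + 64)

Final answer: (s-1)/((s-1)² + 64)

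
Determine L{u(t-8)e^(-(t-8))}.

u(t-a)f(t-a) with f(t)=e^(-t). L{e^(-t)} = 1/(s+1). By time shift: e^(-8s)/(s+1)

Final answer: e^(-8s)/(s+1)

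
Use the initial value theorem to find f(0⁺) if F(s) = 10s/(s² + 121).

f(0⁺) = lim_{s→∞} s·10s/(s² + 121) = lim_{s→∞} 10s²/(s² + 121) = 10

Final answer: 10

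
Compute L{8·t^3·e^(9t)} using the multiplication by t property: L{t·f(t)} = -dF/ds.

Using L{t^n·e^(at)} = n!/(s-a)^(n+1), L{t^3·e^(9t)} = 6/(s-9)^4, so L{8·t^3·e^(9t)} = 8·6/(s-9)^4 = 48/(s-9)^4

Final answer: 48/(s-9)^4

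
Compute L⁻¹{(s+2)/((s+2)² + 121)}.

Using frequency shift: L⁻¹{(s-a)/((s-a)² + b²)} = e^(at)cos(bt). Here a=-2, b=11

Final answer: e^(-2t)·cos(11t)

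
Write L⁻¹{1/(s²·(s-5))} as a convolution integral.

1/(s²·(s-5)) = (1/s^2)·(1/(s-5)) = L{t}·L{e^(5t)}. So f(t) = t*e^(5t) = ∫₀ᵗ τ·e^(5(t-τ)) dτ

Final answer: ∫₀ᵗ τ·e^(5(t-τ)) dτ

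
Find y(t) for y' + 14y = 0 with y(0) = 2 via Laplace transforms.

L{y'} + 14L{y} = 0. sY - 2 + 14Y = 0. Y(s+14) = 2. Y = 2/(s+14)

Final answer: y(t) = 2e^(-14t)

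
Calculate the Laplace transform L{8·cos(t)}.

L{cos(ωt)} = s/(s² + ω²), so L{cos(t)} = s/(s² + 1). Then L{8·cos(t)} = 8·s/(s² + 1) = 8s/(s² + 1)

Final answer: 8s/(s² + 1)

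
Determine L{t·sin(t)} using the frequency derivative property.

L{sin(t)} = 1/(s² + 1). By L{t·f(t)} = -F'(s): -d/ds[1/(s² + 1)] = -(1)·(-2s)/(s² + 1)² = 2s/(s² + 1)²

Final answer: 2s/(s² + 1)²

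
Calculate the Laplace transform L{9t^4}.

L{9t^4} = 9 · L{t^4} = 9 · 24/s^5 = 216/s^5

Final answer: 216/s^5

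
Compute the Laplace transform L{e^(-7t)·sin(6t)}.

L{e^(at)·sin(ωt)} = ω/((s-a)² + ω²), so L{e^(-7t)·sin(6t)} = 6/((s+7)² + 36)

Final answer: 6/((s+7)² + 36)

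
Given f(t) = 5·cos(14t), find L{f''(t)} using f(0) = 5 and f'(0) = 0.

F(s) = 5s/(s² + 196). L{f''(t)} = s²F(s) - sf(0) - f'(0) = 5s³/(s² + 196) - 5s = (5s³ - 5s(s² + 196))/(s² + 196) = -980s/(s² + 196)

Final answer: -980s/(s² + 196)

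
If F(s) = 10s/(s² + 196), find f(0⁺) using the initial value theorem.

f(0⁺) = lim_{s→∞} s·10s/(s² + 196) = lim_{s→∞} 10s²/(s² + 196) = 10

Final answer: 10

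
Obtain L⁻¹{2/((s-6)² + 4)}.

Form: b/((s-a)² + b²) → e^(at)sin(bt). With a=6, b=2

Final answer: e^(6t)·sin(2t)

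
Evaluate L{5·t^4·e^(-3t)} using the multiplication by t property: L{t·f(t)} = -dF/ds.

Using L{t^n·e^(at)} = n!/(s-a)^(n+1), L{t^4·e^(-3t)} = 24/(s+3)^5, so L{5·t^4·e^(-3t)} = 5·24/(s+3)^5 = 120/(s+3)^5

Final answer: 120/(s+3)^5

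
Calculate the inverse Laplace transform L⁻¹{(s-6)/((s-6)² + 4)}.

Using frequency shift, L⁻¹{(s-6)/((s-6)² + 4)} = e^(6t)·cos(2t)

Final answer: e^(6t)·cos(2t)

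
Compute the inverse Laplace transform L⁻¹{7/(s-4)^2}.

L⁻¹{n!/(s-a)^(n+1)} = t^n·e^(at) with n=1, a=4. So L⁻¹{1/(s-4)^2} = t·e^(4t), and L⁻¹{7/(s-4)^2} = (7/1)·t·e^(4t) = 7·t·e^(4t)

Final answer: 7·t·e^(4t)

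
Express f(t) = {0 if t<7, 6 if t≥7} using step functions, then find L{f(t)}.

f(t) = 6·u(t-7). L{u(t-7)} = e^(-7s)/s, so L{f(t)} = 6·e^(-7s)/s

Final answer: 6·e^(-7s)/s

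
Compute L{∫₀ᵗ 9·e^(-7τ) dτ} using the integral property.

L{∫₀ᵗ f(τ)dτ} = F(s)/s with F(s) = 9/(s+7), so L{∫₀ᵗ 9·e^(-7τ) dτ} = 9/(s(s+7))

Final answer: 9/(s(s+7))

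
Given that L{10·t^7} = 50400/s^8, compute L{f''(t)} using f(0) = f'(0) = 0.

L{f''(t)} = s²F(s) - sf(0) - f'(0) = s²·50400/s^8 - 0 - 0 = 50400/s^6

Final answer: 50400/s^6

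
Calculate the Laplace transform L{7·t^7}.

L{t^n} = n!/s^(n+1), so L{t^7} = 5040/s^8. Then L{7·t^7} = 7·5040/s^8 = 35280/s^8

Final answer: 35280/s^8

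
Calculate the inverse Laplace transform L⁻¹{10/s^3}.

L⁻¹{n!/s^(n+1)} = t^n with n=2. So L⁻¹{2/s^3} = t^2, and L⁻¹{10/s^3} = (10/2)·t^2 = 5·t^2

Final answer: 5·t^2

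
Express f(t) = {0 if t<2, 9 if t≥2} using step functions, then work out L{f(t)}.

f(t) = 9·u(t-2). L{u(t-2)} = e^(-2s)/s, so L{f(t)} = 9·e^(-2s)/s

Final answer: 9·e^(-2s)/s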